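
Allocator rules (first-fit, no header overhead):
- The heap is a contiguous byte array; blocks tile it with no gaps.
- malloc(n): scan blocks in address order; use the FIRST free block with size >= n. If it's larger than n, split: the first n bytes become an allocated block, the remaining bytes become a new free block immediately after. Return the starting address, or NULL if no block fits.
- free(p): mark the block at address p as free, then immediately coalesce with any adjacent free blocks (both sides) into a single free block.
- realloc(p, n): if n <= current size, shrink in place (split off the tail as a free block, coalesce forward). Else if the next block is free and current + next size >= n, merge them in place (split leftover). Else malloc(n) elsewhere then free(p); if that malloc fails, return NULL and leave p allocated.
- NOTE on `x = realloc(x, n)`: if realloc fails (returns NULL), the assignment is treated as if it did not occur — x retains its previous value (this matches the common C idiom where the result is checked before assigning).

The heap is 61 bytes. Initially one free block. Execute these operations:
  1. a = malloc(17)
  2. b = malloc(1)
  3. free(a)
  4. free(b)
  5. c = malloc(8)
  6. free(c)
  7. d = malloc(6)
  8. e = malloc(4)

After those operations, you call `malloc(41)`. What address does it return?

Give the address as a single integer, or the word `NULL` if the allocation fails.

Op 1: a = malloc(17) -> a = 0; heap: [0-16 ALLOC][17-60 FREE]
Op 2: b = malloc(1) -> b = 17; heap: [0-16 ALLOC][17-17 ALLOC][18-60 FREE]
Op 3: free(a) -> (freed a); heap: [0-16 FREE][17-17 ALLOC][18-60 FREE]
Op 4: free(b) -> (freed b); heap: [0-60 FREE]
Op 5: c = malloc(8) -> c = 0; heap: [0-7 ALLOC][8-60 FREE]
Op 6: free(c) -> (freed c); heap: [0-60 FREE]
Op 7: d = malloc(6) -> d = 0; heap: [0-5 ALLOC][6-60 FREE]
Op 8: e = malloc(4) -> e = 6; heap: [0-5 ALLOC][6-9 ALLOC][10-60 FREE]
malloc(41): first-fit scan over [0-5 ALLOC][6-9 ALLOC][10-60 FREE] -> 10

Answer: 10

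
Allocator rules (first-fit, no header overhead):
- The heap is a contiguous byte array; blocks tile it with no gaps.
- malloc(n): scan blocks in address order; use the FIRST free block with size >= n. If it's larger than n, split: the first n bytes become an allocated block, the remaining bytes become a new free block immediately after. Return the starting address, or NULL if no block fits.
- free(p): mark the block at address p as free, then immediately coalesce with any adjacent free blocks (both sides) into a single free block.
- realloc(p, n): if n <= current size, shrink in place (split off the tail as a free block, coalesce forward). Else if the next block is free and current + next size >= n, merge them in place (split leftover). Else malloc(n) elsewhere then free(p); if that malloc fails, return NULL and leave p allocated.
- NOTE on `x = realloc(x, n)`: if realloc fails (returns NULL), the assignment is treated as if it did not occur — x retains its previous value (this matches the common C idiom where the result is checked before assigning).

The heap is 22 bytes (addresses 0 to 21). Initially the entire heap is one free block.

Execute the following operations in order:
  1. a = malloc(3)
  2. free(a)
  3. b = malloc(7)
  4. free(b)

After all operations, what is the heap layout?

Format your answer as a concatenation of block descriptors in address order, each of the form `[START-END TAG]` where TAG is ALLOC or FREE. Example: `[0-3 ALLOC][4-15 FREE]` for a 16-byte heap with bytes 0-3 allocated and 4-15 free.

Op 1: a = malloc(3) -> a = 0; heap: [0-2 ALLOC][3-21 FREE]
Op 2: free(a) -> (freed a); heap: [0-21 FREE]
Op 3: b = malloc(7) -> b = 0; heap: [0-6 ALLOC][7-21 FREE]
Op 4: free(b) -> (freed b); heap: [0-21 FREE]

Answer: [0-21 FREE]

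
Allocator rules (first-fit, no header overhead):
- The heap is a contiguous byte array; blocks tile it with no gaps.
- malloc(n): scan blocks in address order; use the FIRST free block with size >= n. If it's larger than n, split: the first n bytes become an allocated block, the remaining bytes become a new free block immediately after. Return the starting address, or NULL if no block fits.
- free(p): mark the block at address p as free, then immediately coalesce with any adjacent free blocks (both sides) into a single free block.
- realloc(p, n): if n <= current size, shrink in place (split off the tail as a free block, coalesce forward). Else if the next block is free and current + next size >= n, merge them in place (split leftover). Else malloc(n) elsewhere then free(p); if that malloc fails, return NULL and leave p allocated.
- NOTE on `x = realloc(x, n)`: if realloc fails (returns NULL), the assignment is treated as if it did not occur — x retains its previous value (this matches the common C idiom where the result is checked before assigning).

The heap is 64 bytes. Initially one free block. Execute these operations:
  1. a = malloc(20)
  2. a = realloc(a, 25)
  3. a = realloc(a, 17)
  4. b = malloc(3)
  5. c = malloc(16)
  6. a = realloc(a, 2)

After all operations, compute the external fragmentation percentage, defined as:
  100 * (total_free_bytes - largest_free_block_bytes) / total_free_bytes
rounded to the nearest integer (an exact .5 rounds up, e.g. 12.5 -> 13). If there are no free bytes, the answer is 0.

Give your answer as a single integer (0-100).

Answer: 35

Derivation:
Op 1: a = malloc(20) -> a = 0; heap: [0-19 ALLOC][20-63 FREE]
Op 2: a = realloc(a, 25) -> a = 0; heap: [0-24 ALLOC][25-63 FREE]
Op 3: a = realloc(a, 17) -> a = 0; heap: [0-16 ALLOC][17-63 FREE]
Op 4: b = malloc(3) -> b = 17; heap: [0-16 ALLOC][17-19 ALLOC][20-63 FREE]
Op 5: c = malloc(16) -> c = 20; heap: [0-16 ALLOC][17-19 ALLOC][20-35 ALLOC][36-63 FREE]
Op 6: a = realloc(a, 2) -> a = 0; heap: [0-1 ALLOC][2-16 FREE][17-19 ALLOC][20-35 ALLOC][36-63 FREE]
Free blocks: [15 28] total_free=43 largest=28 -> 100*(43-28)/43 = 1500/43 ≈ 34.884 -> rounds to 35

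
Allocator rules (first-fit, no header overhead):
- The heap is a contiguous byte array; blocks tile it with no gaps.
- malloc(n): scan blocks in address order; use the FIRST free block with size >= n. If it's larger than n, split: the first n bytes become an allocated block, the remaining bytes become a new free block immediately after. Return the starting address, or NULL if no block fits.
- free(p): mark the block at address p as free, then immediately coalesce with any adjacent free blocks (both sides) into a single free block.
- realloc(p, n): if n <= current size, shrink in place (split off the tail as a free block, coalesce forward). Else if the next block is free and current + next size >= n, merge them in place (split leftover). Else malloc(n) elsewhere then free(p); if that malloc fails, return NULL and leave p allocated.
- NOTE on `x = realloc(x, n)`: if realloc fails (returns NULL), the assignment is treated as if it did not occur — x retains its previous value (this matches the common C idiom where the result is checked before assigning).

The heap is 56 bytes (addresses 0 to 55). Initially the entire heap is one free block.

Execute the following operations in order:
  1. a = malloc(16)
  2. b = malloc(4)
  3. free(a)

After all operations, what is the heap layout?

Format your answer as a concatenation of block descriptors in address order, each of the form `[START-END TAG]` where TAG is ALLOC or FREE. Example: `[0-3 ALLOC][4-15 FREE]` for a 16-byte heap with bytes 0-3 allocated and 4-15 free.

Answer: [0-15 FREE][16-19 ALLOC][20-55 FREE]

Derivation:
Op 1: a = malloc(16) -> a = 0; heap: [0-15 ALLOC][16-55 FREE]
Op 2: b = malloc(4) -> b = 16; heap: [0-15 ALLOC][16-19 ALLOC][20-55 FREE]
Op 3: free(a) -> (freed a); heap: [0-15 FREE][16-19 ALLOC][20-55 FREE]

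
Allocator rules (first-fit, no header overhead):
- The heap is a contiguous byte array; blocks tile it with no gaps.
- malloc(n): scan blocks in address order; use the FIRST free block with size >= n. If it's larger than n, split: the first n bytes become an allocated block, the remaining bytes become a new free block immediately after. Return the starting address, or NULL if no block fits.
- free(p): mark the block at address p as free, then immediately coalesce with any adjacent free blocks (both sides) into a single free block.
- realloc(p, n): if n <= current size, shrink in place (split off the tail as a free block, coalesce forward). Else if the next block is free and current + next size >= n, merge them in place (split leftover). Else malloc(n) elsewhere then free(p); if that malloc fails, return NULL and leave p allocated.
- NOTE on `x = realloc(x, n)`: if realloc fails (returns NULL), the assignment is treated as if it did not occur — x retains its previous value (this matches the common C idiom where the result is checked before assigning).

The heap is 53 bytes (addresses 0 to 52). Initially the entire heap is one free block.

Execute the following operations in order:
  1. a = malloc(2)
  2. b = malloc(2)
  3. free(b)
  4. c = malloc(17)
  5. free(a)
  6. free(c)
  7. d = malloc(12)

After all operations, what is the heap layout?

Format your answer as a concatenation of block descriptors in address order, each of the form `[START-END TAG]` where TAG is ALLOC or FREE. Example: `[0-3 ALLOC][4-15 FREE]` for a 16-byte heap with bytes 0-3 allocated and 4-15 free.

Answer: [0-11 ALLOC][12-52 FREE]

Derivation:
Op 1: a = malloc(2) -> a = 0; heap: [0-1 ALLOC][2-52 FREE]
Op 2: b = malloc(2) -> b = 2; heap: [0-1 ALLOC][2-3 ALLOC][4-52 FREE]
Op 3: free(b) -> (freed b); heap: [0-1 ALLOC][2-52 FREE]
Op 4: c = malloc(17) -> c = 2; heap: [0-1 ALLOC][2-18 ALLOC][19-52 FREE]
Op 5: free(a) -> (freed a); heap: [0-1 FREE][2-18 ALLOC][19-52 FREE]
Op 6: free(c) -> (freed c); heap: [0-52 FREE]
Op 7: d = malloc(12) -> d = 0; heap: [0-11 ALLOC][12-52 FREE]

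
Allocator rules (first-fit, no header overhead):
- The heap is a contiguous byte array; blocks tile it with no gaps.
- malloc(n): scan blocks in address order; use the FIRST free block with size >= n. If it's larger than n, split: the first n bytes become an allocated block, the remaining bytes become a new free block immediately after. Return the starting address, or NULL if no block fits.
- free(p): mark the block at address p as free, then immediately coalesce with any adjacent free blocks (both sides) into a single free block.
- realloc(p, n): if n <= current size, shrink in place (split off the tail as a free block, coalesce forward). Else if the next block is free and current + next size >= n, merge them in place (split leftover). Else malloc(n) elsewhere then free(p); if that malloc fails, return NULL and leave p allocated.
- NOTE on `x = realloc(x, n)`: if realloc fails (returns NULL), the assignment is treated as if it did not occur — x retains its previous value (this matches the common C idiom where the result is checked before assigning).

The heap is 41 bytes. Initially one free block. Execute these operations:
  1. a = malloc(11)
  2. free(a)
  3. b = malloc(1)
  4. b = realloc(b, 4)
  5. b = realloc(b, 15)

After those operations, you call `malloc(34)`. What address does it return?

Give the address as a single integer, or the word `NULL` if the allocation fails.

Op 1: a = malloc(11) -> a = 0; heap: [0-10 ALLOC][11-40 FREE]
Op 2: free(a) -> (freed a); heap: [0-40 FREE]
Op 3: b = malloc(1) -> b = 0; heap: [0-0 ALLOC][1-40 FREE]
Op 4: b = realloc(b, 4) -> b = 0; heap: [0-3 ALLOC][4-40 FREE]
Op 5: b = realloc(b, 15) -> b = 0; heap: [0-14 ALLOC][15-40 FREE]
malloc(34): first-fit scan over [0-14 ALLOC][15-40 FREE] -> NULL

Answer: NULL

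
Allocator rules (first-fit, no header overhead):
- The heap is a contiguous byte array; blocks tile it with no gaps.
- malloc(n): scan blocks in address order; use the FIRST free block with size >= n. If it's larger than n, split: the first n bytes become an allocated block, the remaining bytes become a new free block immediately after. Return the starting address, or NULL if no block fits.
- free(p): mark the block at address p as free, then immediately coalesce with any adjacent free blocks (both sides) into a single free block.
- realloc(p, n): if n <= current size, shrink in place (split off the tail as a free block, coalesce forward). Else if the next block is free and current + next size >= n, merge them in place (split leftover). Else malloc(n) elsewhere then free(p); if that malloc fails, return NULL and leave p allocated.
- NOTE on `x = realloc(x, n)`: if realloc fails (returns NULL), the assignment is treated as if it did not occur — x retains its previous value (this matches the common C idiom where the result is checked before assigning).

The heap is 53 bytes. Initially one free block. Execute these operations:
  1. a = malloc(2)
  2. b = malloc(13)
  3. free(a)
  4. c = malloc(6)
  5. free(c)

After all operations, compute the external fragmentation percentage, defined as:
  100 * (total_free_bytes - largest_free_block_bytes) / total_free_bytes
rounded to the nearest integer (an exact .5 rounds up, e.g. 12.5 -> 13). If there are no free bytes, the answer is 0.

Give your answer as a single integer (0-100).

Op 1: a = malloc(2) -> a = 0; heap: [0-1 ALLOC][2-52 FREE]
Op 2: b = malloc(13) -> b = 2; heap: [0-1 ALLOC][2-14 ALLOC][15-52 FREE]
Op 3: free(a) -> (freed a); heap: [0-1 FREE][2-14 ALLOC][15-52 FREE]
Op 4: c = malloc(6) -> c = 15; heap: [0-1 FREE][2-14 ALLOC][15-20 ALLOC][21-52 FREE]
Op 5: free(c) -> (freed c); heap: [0-1 FREE][2-14 ALLOC][15-52 FREE]
Free blocks: [2 38] total_free=40 largest=38 -> 100*(40-38)/40 = 200/40 = 5

Answer: 5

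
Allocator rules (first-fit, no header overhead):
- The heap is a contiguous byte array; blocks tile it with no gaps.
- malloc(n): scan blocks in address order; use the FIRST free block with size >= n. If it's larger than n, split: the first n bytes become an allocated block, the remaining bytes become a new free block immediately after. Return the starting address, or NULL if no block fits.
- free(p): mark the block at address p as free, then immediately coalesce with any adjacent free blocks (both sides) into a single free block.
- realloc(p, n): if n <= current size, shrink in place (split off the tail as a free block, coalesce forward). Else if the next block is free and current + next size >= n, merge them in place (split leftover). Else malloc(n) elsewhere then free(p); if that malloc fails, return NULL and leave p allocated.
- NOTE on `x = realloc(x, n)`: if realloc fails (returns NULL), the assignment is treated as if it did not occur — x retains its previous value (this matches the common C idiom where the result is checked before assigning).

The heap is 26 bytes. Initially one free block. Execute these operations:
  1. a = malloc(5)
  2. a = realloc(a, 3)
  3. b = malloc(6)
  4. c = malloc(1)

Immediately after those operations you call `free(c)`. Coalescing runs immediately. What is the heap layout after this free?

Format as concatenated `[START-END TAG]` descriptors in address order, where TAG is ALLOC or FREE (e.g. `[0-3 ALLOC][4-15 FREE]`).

Answer: [0-2 ALLOC][3-8 ALLOC][9-25 FREE]

Derivation:
Op 1: a = malloc(5) -> a = 0; heap: [0-4 ALLOC][5-25 FREE]
Op 2: a = realloc(a, 3) -> a = 0; heap: [0-2 ALLOC][3-25 FREE]
Op 3: b = malloc(6) -> b = 3; heap: [0-2 ALLOC][3-8 ALLOC][9-25 FREE]
Op 4: c = malloc(1) -> c = 9; heap: [0-2 ALLOC][3-8 ALLOC][9-9 ALLOC][10-25 FREE]
free(c): c = 9 -> block [9-9 ALLOC]; mark free, coalesce with adjacent free neighbors -> [0-2 ALLOC][3-8 ALLOC][9-25 FREE]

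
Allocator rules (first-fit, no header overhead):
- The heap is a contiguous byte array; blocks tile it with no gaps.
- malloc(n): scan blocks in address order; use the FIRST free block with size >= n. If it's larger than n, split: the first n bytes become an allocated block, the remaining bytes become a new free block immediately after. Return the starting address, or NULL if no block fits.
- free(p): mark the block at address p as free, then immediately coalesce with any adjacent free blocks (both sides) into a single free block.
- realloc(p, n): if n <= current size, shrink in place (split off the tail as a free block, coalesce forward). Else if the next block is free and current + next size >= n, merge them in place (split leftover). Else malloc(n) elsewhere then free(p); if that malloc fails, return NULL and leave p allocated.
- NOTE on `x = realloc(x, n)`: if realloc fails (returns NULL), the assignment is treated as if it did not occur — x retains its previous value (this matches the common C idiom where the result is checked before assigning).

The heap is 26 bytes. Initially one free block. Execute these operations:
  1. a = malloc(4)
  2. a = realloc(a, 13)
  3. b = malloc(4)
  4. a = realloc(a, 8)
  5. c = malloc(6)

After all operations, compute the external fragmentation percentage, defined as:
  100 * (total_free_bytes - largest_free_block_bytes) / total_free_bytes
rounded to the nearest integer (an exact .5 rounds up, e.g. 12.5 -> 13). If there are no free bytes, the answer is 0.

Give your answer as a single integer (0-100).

Answer: 38

Derivation:
Op 1: a = malloc(4) -> a = 0; heap: [0-3 ALLOC][4-25 FREE]
Op 2: a = realloc(a, 13) -> a = 0; heap: [0-12 ALLOC][13-25 FREE]
Op 3: b = malloc(4) -> b = 13; heap: [0-12 ALLOC][13-16 ALLOC][17-25 FREE]
Op 4: a = realloc(a, 8) -> a = 0; heap: [0-7 ALLOC][8-12 FREE][13-16 ALLOC][17-25 FREE]
Op 5: c = malloc(6) -> c = 17; heap: [0-7 ALLOC][8-12 FREE][13-16 ALLOC][17-22 ALLOC][23-25 FREE]
Free blocks: [5 3] total_free=8 largest=5 -> 100*(8-5)/8 = 300/8 = 37.5 -> rounds to 38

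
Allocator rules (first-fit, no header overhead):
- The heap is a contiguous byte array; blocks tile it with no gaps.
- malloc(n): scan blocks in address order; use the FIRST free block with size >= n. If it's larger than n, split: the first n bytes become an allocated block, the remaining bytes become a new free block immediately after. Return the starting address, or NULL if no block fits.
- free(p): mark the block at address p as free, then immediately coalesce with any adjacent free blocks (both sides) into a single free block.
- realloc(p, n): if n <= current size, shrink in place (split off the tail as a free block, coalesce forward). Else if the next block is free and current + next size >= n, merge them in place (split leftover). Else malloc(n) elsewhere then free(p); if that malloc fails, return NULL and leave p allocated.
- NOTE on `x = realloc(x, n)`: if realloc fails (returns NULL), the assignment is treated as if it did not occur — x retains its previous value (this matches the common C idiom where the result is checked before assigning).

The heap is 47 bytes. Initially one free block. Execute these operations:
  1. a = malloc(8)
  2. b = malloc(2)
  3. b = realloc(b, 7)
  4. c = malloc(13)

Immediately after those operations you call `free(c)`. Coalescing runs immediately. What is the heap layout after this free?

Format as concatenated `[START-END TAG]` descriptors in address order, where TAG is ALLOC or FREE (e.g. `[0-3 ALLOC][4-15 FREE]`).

Op 1: a = malloc(8) -> a = 0; heap: [0-7 ALLOC][8-46 FREE]
Op 2: b = malloc(2) -> b = 8; heap: [0-7 ALLOC][8-9 ALLOC][10-46 FREE]
Op 3: b = realloc(b, 7) -> b = 8; heap: [0-7 ALLOC][8-14 ALLOC][15-46 FREE]
Op 4: c = malloc(13) -> c = 15; heap: [0-7 ALLOC][8-14 ALLOC][15-27 ALLOC][28-46 FREE]
free(c): c = 15 -> block [15-27 ALLOC]; mark free, coalesce with adjacent free neighbors -> [0-7 ALLOC][8-14 ALLOC][15-46 FREE]

Answer: [0-7 ALLOC][8-14 ALLOC][15-46 FREE]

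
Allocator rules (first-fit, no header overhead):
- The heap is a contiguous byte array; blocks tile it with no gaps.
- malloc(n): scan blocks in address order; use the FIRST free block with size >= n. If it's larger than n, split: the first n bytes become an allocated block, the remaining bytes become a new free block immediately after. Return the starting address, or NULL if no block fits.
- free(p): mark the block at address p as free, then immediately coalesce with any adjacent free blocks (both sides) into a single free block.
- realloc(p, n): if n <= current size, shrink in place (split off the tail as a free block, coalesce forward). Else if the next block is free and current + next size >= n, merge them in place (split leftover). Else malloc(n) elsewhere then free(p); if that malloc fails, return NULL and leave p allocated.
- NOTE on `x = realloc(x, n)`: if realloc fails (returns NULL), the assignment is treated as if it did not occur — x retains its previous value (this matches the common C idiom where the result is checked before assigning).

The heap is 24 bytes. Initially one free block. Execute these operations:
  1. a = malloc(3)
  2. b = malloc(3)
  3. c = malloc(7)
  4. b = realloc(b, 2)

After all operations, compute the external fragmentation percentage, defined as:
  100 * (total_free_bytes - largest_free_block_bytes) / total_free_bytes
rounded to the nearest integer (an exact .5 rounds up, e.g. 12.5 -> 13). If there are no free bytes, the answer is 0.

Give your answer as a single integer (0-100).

Answer: 8

Derivation:
Op 1: a = malloc(3) -> a = 0; heap: [0-2 ALLOC][3-23 FREE]
Op 2: b = malloc(3) -> b = 3; heap: [0-2 ALLOC][3-5 ALLOC][6-23 FREE]
Op 3: c = malloc(7) -> c = 6; heap: [0-2 ALLOC][3-5 ALLOC][6-12 ALLOC][13-23 FREE]
Op 4: b = realloc(b, 2) -> b = 3; heap: [0-2 ALLOC][3-4 ALLOC][5-5 FREE][6-12 ALLOC][13-23 FREE]
Free blocks: [1 11] total_free=12 largest=11 -> 100*(12-11)/12 = 100/12 ≈ 8.333 -> rounds to 8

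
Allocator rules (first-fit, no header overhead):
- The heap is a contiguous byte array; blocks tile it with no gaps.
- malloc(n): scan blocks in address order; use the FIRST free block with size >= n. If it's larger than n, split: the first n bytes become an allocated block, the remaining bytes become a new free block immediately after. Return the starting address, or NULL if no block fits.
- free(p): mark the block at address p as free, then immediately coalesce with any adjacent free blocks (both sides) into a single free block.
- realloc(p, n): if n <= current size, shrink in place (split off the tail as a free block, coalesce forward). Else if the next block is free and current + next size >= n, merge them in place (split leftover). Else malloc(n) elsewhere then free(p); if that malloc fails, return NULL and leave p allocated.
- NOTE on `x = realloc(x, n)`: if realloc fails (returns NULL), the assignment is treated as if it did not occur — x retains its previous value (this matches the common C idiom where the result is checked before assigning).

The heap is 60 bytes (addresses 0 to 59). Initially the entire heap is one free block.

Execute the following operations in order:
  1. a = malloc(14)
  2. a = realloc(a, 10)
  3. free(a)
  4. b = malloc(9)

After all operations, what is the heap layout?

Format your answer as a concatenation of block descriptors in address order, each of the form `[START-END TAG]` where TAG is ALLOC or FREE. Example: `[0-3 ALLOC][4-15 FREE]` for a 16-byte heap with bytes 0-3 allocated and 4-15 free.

Op 1: a = malloc(14) -> a = 0; heap: [0-13 ALLOC][14-59 FREE]
Op 2: a = realloc(a, 10) -> a = 0; heap: [0-9 ALLOC][10-59 FREE]
Op 3: free(a) -> (freed a); heap: [0-59 FREE]
Op 4: b = malloc(9) -> b = 0; heap: [0-8 ALLOC][9-59 FREE]

Answer: [0-8 ALLOC][9-59 FREE]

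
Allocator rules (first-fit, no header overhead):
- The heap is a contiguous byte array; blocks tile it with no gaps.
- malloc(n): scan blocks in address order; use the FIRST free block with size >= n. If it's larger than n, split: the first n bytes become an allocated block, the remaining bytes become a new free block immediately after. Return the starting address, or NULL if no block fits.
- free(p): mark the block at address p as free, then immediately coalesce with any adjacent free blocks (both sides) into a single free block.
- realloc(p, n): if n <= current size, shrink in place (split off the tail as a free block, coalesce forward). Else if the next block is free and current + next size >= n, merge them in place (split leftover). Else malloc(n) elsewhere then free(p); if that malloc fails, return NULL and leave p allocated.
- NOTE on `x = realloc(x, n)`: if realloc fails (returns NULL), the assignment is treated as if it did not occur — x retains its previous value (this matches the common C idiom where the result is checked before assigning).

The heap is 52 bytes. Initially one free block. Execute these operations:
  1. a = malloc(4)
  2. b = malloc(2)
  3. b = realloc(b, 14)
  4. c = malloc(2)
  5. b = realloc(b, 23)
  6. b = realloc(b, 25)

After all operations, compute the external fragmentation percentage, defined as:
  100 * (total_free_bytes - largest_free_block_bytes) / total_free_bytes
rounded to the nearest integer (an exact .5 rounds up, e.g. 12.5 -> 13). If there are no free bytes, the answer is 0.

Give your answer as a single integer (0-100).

Answer: 33

Derivation:
Op 1: a = malloc(4) -> a = 0; heap: [0-3 ALLOC][4-51 FREE]
Op 2: b = malloc(2) -> b = 4; heap: [0-3 ALLOC][4-5 ALLOC][6-51 FREE]
Op 3: b = realloc(b, 14) -> b = 4; heap: [0-3 ALLOC][4-17 ALLOC][18-51 FREE]
Op 4: c = malloc(2) -> c = 18; heap: [0-3 ALLOC][4-17 ALLOC][18-19 ALLOC][20-51 FREE]
Op 5: b = realloc(b, 23) -> b = 20; heap: [0-3 ALLOC][4-17 FREE][18-19 ALLOC][20-42 ALLOC][43-51 FREE]
Op 6: b = realloc(b, 25) -> b = 20; heap: [0-3 ALLOC][4-17 FREE][18-19 ALLOC][20-44 ALLOC][45-51 FREE]
Free blocks: [14 7] total_free=21 largest=14 -> 100*(21-14)/21 = 700/21 ≈ 33.333 -> rounds to 33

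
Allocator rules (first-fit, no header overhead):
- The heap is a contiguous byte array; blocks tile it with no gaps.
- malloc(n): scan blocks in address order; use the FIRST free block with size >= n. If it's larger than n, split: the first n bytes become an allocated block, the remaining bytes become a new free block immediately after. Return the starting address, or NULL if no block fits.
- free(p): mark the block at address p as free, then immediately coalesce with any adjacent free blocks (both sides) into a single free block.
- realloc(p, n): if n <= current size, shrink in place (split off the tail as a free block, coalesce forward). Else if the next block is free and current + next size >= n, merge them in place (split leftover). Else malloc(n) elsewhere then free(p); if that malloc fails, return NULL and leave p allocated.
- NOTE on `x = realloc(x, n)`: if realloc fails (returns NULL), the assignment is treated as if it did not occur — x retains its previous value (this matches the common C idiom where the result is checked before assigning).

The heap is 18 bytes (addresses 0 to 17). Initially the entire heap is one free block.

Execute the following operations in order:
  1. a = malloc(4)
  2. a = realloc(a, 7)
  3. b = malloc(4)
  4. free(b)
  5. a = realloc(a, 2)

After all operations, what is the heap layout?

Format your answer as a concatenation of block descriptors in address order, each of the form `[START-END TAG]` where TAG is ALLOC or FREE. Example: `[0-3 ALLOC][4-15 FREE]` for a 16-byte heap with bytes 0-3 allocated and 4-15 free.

Answer: [0-1 ALLOC][2-17 FREE]

Derivation:
Op 1: a = malloc(4) -> a = 0; heap: [0-3 ALLOC][4-17 FREE]
Op 2: a = realloc(a, 7) -> a = 0; heap: [0-6 ALLOC][7-17 FREE]
Op 3: b = malloc(4) -> b = 7; heap: [0-6 ALLOC][7-10 ALLOC][11-17 FREE]
Op 4: free(b) -> (freed b); heap: [0-6 ALLOC][7-17 FREE]
Op 5: a = realloc(a, 2) -> a = 0; heap: [0-1 ALLOC][2-17 FREE]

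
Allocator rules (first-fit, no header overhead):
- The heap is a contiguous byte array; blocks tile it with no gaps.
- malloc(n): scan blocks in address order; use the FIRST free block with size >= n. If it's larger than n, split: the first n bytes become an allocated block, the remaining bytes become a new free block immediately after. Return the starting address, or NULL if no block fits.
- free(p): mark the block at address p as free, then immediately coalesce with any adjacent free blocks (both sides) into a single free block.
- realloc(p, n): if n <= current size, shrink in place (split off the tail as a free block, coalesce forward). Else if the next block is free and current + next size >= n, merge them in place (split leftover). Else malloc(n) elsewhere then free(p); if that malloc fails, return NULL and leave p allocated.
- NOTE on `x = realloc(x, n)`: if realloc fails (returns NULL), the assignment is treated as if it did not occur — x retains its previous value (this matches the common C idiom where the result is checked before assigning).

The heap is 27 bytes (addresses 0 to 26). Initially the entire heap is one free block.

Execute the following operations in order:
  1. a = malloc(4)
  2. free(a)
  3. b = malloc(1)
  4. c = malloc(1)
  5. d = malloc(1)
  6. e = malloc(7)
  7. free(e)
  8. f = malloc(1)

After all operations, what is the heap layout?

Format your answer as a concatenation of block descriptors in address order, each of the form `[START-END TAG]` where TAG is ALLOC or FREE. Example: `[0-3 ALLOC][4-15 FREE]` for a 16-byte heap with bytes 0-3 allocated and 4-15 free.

Answer: [0-0 ALLOC][1-1 ALLOC][2-2 ALLOC][3-3 ALLOC][4-26 FREE]

Derivation:
Op 1: a = malloc(4) -> a = 0; heap: [0-3 ALLOC][4-26 FREE]
Op 2: free(a) -> (freed a); heap: [0-26 FREE]
Op 3: b = malloc(1) -> b = 0; heap: [0-0 ALLOC][1-26 FREE]
Op 4: c = malloc(1) -> c = 1; heap: [0-0 ALLOC][1-1 ALLOC][2-26 FREE]
Op 5: d = malloc(1) -> d = 2; heap: [0-0 ALLOC][1-1 ALLOC][2-2 ALLOC][3-26 FREE]
Op 6: e = malloc(7) -> e = 3; heap: [0-0 ALLOC][1-1 ALLOC][2-2 ALLOC][3-9 ALLOC][10-26 FREE]
Op 7: free(e) -> (freed e); heap: [0-0 ALLOC][1-1 ALLOC][2-2 ALLOC][3-26 FREE]
Op 8: f = malloc(1) -> f = 3; heap: [0-0 ALLOC][1-1 ALLOC][2-2 ALLOC][3-3 ALLOC][4-26 FREE]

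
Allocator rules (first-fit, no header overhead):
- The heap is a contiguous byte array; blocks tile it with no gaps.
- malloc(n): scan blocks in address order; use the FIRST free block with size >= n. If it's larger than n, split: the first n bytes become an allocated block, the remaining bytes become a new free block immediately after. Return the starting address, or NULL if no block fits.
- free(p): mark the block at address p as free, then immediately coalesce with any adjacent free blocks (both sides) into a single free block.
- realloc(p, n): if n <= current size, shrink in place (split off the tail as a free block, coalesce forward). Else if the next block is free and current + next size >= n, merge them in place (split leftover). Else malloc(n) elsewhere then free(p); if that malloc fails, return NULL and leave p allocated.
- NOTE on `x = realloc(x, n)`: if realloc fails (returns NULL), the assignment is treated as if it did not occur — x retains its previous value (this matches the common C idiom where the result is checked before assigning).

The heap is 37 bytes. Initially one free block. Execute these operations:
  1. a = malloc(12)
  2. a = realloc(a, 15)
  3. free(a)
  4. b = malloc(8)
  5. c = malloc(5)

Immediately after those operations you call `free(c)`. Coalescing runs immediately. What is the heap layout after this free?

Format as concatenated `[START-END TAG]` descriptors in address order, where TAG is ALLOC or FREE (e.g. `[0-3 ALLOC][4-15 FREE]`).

Answer: [0-7 ALLOC][8-36 FREE]

Derivation:
Op 1: a = malloc(12) -> a = 0; heap: [0-11 ALLOC][12-36 FREE]
Op 2: a = realloc(a, 15) -> a = 0; heap: [0-14 ALLOC][15-36 FREE]
Op 3: free(a) -> (freed a); heap: [0-36 FREE]
Op 4: b = malloc(8) -> b = 0; heap: [0-7 ALLOC][8-36 FREE]
Op 5: c = malloc(5) -> c = 8; heap: [0-7 ALLOC][8-12 ALLOC][13-36 FREE]
free(c): c = 8 -> block [8-12 ALLOC]; mark free, coalesce with adjacent free neighbors -> [0-7 ALLOC][8-36 FREE]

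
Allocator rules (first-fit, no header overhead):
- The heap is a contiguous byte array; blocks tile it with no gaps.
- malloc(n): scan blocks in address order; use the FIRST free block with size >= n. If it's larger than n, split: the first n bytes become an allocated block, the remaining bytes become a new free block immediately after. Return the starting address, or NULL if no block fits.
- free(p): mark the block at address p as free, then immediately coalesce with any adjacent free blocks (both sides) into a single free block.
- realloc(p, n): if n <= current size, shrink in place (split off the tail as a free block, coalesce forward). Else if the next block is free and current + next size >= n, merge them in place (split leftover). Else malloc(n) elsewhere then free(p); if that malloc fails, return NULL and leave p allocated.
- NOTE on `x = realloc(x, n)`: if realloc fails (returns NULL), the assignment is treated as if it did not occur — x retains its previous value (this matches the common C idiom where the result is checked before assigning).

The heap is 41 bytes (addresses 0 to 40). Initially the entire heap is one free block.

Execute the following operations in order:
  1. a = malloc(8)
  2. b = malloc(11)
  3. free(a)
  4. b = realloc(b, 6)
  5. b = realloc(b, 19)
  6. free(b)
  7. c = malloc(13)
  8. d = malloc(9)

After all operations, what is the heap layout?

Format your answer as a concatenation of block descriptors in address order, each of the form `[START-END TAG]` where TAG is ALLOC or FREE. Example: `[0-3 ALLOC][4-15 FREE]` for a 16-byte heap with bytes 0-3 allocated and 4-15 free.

Answer: [0-12 ALLOC][13-21 ALLOC][22-40 FREE]

Derivation:
Op 1: a = malloc(8) -> a = 0; heap: [0-7 ALLOC][8-40 FREE]
Op 2: b = malloc(11) -> b = 8; heap: [0-7 ALLOC][8-18 ALLOC][19-40 FREE]
Op 3: free(a) -> (freed a); heap: [0-7 FREE][8-18 ALLOC][19-40 FREE]
Op 4: b = realloc(b, 6) -> b = 8; heap: [0-7 FREE][8-13 ALLOC][14-40 FREE]
Op 5: b = realloc(b, 19) -> b = 8; heap: [0-7 FREE][8-26 ALLOC][27-40 FREE]
Op 6: free(b) -> (freed b); heap: [0-40 FREE]
Op 7: c = malloc(13) -> c = 0; heap: [0-12 ALLOC][13-40 FREE]
Op 8: d = malloc(9) -> d = 13; heap: [0-12 ALLOC][13-21 ALLOC][22-40 FREE]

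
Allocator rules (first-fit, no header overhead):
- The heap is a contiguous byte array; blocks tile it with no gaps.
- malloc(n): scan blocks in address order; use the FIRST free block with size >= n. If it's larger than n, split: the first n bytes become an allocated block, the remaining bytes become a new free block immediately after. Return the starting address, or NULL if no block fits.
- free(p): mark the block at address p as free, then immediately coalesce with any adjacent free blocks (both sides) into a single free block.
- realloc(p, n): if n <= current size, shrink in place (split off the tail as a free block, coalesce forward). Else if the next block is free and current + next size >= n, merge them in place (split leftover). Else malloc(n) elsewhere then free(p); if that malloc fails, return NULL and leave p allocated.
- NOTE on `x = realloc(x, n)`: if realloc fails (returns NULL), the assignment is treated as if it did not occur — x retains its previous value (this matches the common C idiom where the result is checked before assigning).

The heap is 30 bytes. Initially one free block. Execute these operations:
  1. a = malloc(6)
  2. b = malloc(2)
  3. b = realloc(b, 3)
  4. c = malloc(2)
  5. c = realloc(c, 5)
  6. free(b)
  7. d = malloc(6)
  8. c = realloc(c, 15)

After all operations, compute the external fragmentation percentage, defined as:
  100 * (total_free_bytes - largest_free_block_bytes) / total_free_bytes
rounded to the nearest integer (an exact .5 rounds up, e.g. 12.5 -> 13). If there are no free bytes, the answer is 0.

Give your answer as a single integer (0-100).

Answer: 23

Derivation:
Op 1: a = malloc(6) -> a = 0; heap: [0-5 ALLOC][6-29 FREE]
Op 2: b = malloc(2) -> b = 6; heap: [0-5 ALLOC][6-7 ALLOC][8-29 FREE]
Op 3: b = realloc(b, 3) -> b = 6; heap: [0-5 ALLOC][6-8 ALLOC][9-29 FREE]
Op 4: c = malloc(2) -> c = 9; heap: [0-5 ALLOC][6-8 ALLOC][9-10 ALLOC][11-29 FREE]
Op 5: c = realloc(c, 5) -> c = 9; heap: [0-5 ALLOC][6-8 ALLOC][9-13 ALLOC][14-29 FREE]
Op 6: free(b) -> (freed b); heap: [0-5 ALLOC][6-8 FREE][9-13 ALLOC][14-29 FREE]
Op 7: d = malloc(6) -> d = 14; heap: [0-5 ALLOC][6-8 FREE][9-13 ALLOC][14-19 ALLOC][20-29 FREE]
Op 8: c = realloc(c, 15) -> NULL (c unchanged); heap: [0-5 ALLOC][6-8 FREE][9-13 ALLOC][14-19 ALLOC][20-29 FREE]
Free blocks: [3 10] total_free=13 largest=10 -> 100*(13-10)/13 = 300/13 ≈ 23.077 -> rounds to 23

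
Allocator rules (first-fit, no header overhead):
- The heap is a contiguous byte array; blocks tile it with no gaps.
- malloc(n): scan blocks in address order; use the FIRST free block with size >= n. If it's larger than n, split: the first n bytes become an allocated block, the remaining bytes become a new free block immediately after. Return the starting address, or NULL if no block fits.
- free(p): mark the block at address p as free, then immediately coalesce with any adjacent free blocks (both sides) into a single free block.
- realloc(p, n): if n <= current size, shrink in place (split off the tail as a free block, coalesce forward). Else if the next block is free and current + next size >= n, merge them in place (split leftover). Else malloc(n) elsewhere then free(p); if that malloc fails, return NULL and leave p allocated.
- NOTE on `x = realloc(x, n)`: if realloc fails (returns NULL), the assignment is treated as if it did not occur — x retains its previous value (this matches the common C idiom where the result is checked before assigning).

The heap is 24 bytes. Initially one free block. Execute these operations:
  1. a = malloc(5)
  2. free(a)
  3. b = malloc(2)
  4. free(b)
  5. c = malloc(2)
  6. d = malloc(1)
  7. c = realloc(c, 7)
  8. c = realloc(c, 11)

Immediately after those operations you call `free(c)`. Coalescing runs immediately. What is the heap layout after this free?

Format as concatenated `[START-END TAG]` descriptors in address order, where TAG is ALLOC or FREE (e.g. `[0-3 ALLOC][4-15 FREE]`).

Op 1: a = malloc(5) -> a = 0; heap: [0-4 ALLOC][5-23 FREE]
Op 2: free(a) -> (freed a); heap: [0-23 FREE]
Op 3: b = malloc(2) -> b = 0; heap: [0-1 ALLOC][2-23 FREE]
Op 4: free(b) -> (freed b); heap: [0-23 FREE]
Op 5: c = malloc(2) -> c = 0; heap: [0-1 ALLOC][2-23 FREE]
Op 6: d = malloc(1) -> d = 2; heap: [0-1 ALLOC][2-2 ALLOC][3-23 FREE]
Op 7: c = realloc(c, 7) -> c = 3; heap: [0-1 FREE][2-2 ALLOC][3-9 ALLOC][10-23 FREE]
Op 8: c = realloc(c, 11) -> c = 3; heap: [0-1 FREE][2-2 ALLOC][3-13 ALLOC][14-23 FREE]
free(c): c = 3 -> block [3-13 ALLOC]; mark free, coalesce with adjacent free neighbors -> [0-1 FREE][2-2 ALLOC][3-23 FREE]

Answer: [0-1 FREE][2-2 ALLOC][3-23 FREE]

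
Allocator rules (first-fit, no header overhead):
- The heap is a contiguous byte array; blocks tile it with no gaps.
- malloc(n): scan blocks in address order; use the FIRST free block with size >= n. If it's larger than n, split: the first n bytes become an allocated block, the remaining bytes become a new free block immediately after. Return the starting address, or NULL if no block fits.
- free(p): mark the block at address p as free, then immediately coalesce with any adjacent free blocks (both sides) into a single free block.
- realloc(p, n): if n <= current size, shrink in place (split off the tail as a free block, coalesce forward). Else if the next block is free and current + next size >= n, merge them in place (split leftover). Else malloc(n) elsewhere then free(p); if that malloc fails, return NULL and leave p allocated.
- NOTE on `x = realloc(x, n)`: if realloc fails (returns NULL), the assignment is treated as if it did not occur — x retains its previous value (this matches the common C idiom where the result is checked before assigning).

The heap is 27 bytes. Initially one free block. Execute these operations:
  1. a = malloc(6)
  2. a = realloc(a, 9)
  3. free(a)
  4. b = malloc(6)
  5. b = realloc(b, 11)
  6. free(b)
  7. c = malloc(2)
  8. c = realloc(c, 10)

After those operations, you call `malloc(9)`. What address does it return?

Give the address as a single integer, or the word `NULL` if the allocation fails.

Op 1: a = malloc(6) -> a = 0; heap: [0-5 ALLOC][6-26 FREE]
Op 2: a = realloc(a, 9) -> a = 0; heap: [0-8 ALLOC][9-26 FREE]
Op 3: free(a) -> (freed a); heap: [0-26 FREE]
Op 4: b = malloc(6) -> b = 0; heap: [0-5 ALLOC][6-26 FREE]
Op 5: b = realloc(b, 11) -> b = 0; heap: [0-10 ALLOC][11-26 FREE]
Op 6: free(b) -> (freed b); heap: [0-26 FREE]
Op 7: c = malloc(2) -> c = 0; heap: [0-1 ALLOC][2-26 FREE]
Op 8: c = realloc(c, 10) -> c = 0; heap: [0-9 ALLOC][10-26 FREE]
malloc(9): first-fit scan over [0-9 ALLOC][10-26 FREE] -> 10

Answer: 10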